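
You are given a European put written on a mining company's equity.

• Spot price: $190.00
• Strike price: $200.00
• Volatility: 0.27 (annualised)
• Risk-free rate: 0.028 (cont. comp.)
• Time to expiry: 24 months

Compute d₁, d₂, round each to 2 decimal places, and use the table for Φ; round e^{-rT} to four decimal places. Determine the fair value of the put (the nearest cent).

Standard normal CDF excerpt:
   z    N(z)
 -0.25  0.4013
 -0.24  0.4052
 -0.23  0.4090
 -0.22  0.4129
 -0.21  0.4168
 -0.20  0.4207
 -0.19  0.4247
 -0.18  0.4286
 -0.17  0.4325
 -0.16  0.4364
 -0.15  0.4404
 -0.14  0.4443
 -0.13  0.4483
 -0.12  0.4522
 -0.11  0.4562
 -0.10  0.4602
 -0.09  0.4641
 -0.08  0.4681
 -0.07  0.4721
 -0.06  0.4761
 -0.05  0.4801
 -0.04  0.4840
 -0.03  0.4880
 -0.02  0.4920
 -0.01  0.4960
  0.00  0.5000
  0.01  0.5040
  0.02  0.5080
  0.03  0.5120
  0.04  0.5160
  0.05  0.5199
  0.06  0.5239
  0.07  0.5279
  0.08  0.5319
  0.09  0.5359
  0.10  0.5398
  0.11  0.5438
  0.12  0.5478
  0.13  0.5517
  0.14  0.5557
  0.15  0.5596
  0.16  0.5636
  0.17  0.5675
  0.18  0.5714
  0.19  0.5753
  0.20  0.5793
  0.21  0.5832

T = 2;  σ√T = 0.3818
ln(S/K) + (r + σ²/2)T = ln(190/200) + (0.028 + 0.27²/2)·2 = -0.0513 + 0.1289 = 0.0776
d₁ = 0.0776 / 0.3818 = 0.2032 ⇒ 0.20
d₂ = d₁ − σ√T = 0.2032 − 0.3818 = -0.1786 ⇒ -0.18
exp(−rT) = exp(−0.028·2) = 0.9455
N(−d₂) = N(0.18) = 0.5714;  N(−d₁) = N(-0.20) = 0.4207
P = 200·0.9455·0.5714 − 190·0.4207 = 108.0517 − 79.9330 = 28.1187

$28.12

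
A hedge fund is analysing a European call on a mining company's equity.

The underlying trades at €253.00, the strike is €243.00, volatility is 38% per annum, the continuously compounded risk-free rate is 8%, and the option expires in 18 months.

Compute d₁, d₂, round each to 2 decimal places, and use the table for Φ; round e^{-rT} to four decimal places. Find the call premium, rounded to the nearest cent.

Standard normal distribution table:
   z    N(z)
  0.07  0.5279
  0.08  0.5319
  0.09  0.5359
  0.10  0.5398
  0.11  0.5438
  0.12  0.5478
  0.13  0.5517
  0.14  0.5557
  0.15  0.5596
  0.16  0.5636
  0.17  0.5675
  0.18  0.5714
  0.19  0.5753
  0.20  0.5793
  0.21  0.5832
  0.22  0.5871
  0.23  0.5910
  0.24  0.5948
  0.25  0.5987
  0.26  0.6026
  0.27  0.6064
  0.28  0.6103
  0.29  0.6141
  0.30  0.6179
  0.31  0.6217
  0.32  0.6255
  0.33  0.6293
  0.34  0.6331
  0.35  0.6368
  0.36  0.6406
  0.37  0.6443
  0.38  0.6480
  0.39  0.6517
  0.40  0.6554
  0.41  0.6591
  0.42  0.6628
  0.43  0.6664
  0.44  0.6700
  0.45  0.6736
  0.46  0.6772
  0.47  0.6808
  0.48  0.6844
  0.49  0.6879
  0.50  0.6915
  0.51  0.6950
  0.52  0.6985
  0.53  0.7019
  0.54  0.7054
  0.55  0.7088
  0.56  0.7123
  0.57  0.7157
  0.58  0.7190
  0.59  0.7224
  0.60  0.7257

€64.71

σ√T = 0.38·√1.5 = 0.4654
ln(S/K) + (r + σ²/2)T = ln(253/243) + (0.08 + 0.38²/2)·1.5 = 0.0403 + 0.2283 = 0.2686
d₁ = 0.2686 / 0.4654 = 0.5772 → 0.58
d₂ = d₁ − σ√T = 0.5772 − 0.4654 = 0.1118 → 0.11
e^(−rT) = e^(−0.08·1.5) = 0.8869
C = 253·N(0.58) − 243·0.8869·N(0.11) = 253·0.7190 − 243·0.8869·0.5438 = 181.9070 − 117.1980 = 64.7090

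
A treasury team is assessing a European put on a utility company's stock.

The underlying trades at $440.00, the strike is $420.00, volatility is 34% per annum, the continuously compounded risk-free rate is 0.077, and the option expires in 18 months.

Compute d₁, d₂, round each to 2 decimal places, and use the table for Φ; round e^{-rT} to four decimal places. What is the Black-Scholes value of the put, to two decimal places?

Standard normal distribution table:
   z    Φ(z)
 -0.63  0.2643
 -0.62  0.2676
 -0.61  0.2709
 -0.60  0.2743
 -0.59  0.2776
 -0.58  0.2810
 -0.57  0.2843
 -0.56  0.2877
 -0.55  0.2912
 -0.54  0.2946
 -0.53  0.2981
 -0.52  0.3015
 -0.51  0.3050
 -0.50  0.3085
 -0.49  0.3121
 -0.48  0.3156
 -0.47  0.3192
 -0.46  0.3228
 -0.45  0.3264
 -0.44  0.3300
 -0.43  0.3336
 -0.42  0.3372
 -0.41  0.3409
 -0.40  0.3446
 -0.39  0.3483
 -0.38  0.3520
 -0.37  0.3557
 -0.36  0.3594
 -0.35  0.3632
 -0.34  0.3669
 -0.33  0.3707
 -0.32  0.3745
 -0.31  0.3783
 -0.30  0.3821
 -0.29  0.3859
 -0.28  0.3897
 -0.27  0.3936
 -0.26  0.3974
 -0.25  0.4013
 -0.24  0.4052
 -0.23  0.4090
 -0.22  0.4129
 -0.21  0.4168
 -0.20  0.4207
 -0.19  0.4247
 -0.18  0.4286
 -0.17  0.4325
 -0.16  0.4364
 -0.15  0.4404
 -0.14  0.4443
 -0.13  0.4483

$39.68

σ√T = 0.34 × 1.2247 = 0.4164
d₁ = [ln(440/420) + (0.077 + 0.34²/2)·1.5] / 0.4164 = [0.0465 + 0.2022] / 0.4164 = 0.5973 → 0.60
d₂ = d₁ − σ√T = 0.5973 − 0.4164 = 0.1809 → 0.18
exp(−rT) = exp(−0.077·1.5) = 0.8909
P = 420·0.8909·N(-0.18) − 440·N(-0.60) = 420·0.8909·0.4286 − 440·0.2743 = 160.3727 − 120.6920 = 39.6807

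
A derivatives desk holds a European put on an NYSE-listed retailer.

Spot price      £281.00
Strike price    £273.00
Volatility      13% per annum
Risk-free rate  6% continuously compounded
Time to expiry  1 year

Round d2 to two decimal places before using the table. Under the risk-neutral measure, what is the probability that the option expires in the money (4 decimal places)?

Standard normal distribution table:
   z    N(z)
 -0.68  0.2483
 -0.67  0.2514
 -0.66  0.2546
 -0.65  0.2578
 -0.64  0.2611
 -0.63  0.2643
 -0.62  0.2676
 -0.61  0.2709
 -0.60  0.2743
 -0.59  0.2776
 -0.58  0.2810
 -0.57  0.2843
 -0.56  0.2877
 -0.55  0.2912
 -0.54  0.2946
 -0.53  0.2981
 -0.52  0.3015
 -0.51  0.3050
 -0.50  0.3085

σ√T = 0.13·√1 = 0.1300
d₁ = [ln(281/273) + (0.06 + 0.13²/2)·1] / 0.1300 = [0.0289 + 0.0684] / 0.1300 = 0.7487 ≈ 0.75
d₂ = d₁ − σ√T = 0.7487 − 0.1300 = 0.6187 ≈ 0.62
Pr(exercise) under Q = N(−d₂) = N(-0.62) = 0.2676

0.2676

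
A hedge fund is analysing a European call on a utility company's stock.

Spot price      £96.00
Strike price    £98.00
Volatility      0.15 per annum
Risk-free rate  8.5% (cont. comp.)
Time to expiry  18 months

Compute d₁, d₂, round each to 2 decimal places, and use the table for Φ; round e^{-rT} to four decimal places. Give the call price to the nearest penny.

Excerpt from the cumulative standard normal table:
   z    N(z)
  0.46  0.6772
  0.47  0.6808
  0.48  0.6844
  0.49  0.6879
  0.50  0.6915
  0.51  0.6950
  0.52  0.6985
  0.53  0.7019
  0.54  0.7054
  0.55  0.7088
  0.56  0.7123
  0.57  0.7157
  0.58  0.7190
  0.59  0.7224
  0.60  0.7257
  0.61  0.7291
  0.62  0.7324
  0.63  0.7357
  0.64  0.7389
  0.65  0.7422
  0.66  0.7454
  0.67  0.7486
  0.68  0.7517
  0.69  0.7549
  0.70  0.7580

σ√T = 0.15 × 1.2247 = 0.1837
d₁ = [ln(96/98) + (0.085 + 0.15²/2)·1.5] / 0.1837 = [-0.0206 + 0.1444] / 0.1837 = 0.6736 which rounds to 0.67
d₂ = d₁ − σ√T = 0.6736 − 0.1837 = 0.4899 which rounds to 0.49
exp(−rT) = exp(−0.085·1.5) = 0.8803
C = 96·N(0.67) − 98·0.8803·N(0.49) = 96·0.7486 − 98·0.8803·0.6879 = 71.8656 − 59.3447 = 12.5209

£12.52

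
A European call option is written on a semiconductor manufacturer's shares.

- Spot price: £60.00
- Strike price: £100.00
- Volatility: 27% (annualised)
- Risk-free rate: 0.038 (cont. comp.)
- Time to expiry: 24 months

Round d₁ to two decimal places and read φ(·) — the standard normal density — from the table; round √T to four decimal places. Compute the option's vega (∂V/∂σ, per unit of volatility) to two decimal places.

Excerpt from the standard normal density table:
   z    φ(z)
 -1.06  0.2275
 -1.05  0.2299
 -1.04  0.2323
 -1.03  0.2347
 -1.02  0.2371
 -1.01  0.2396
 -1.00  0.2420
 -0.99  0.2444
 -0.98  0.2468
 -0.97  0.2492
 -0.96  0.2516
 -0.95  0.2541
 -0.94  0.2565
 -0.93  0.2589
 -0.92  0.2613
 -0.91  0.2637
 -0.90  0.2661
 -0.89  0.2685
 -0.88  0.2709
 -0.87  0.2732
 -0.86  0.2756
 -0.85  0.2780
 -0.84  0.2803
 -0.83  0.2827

21.56

σ√T = 0.27·√2 = 0.3818
d₁ = [ln(60/100) + (0.038 + 0.27²/2)·2] / 0.3818 = [-0.5108 + 0.1489] / 0.3818 = -0.9479 → -0.95
√T = √2 = 1.4142
φ(d₁) = φ(-0.95) = 0.2541
vega = S·φ(d₁)·√T = 60·0.2541·1.4142 = 21.5609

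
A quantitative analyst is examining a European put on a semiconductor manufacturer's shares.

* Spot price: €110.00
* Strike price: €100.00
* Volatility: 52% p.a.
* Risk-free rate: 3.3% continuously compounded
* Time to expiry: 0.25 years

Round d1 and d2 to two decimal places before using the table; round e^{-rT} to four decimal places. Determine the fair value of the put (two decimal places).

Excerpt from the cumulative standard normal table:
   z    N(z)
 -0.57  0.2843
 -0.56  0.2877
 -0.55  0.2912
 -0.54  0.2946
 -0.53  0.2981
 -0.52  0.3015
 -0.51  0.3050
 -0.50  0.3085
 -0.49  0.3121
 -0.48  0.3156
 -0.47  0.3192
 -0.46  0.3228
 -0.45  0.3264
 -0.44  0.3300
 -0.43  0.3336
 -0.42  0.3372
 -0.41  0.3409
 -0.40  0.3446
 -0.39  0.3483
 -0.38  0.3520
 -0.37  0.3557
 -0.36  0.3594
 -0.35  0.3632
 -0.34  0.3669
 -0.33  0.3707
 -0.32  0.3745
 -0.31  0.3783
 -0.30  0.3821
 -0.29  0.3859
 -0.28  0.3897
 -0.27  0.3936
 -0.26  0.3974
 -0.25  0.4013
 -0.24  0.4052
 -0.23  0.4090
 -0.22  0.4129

€6.25

σ√T = 0.52 × 0.5000 = 0.2600
d₁ = [ln(110/100) + (0.033 + ½·0.52²)·0.25] / (σ√T) = (0.0953 + 0.0421) / 0.2600 = 0.5283 ⇒ 0.53
d₂ = 0.5283 − 0.2600 = 0.2683 ⇒ 0.27
e^(−rT) = e^(−0.033·0.25) = 0.9918
N(−d₂) = N(-0.27) = 0.3936;  N(−d₁) = N(-0.53) = 0.2981
P = 100·0.9918·0.3936 − 110·0.2981 = 39.0372 − 32.7910 = 6.2462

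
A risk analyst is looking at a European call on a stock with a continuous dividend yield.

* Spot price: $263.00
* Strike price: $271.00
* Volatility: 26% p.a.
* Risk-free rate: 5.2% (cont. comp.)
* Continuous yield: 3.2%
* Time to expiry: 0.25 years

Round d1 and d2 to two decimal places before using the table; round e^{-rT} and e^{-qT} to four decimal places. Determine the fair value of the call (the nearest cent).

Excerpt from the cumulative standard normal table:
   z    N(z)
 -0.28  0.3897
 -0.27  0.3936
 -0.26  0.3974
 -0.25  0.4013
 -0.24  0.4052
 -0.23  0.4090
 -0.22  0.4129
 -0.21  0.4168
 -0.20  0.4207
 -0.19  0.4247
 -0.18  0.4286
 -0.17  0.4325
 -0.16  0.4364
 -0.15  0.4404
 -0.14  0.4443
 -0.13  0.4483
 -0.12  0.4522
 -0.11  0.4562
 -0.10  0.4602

σ√T = 0.26 × 0.5000 = 0.1300
d₁ = [ln(263/271) + (0.052 − 0.032 + 0.26²/2)·0.25] / 0.1300 = [-0.0300 + 0.0135] / 0.1300 = -0.1270 which rounds to -0.13
d₂ = d₁ − σ√T = -0.1270 − 0.1300 = -0.2570 which rounds to -0.26
e^(−qT) = e^(−0.032·0.25) = 0.9920;  e^(−rT) = e^(−0.052·0.25) = 0.9871
C = 263·0.9920·N(-0.13) − 271·0.9871·N(-0.26) = 263·0.9920·0.4483 − 271·0.9871·0.3974 = 116.9597 − 106.3061 = 10.6535

$10.65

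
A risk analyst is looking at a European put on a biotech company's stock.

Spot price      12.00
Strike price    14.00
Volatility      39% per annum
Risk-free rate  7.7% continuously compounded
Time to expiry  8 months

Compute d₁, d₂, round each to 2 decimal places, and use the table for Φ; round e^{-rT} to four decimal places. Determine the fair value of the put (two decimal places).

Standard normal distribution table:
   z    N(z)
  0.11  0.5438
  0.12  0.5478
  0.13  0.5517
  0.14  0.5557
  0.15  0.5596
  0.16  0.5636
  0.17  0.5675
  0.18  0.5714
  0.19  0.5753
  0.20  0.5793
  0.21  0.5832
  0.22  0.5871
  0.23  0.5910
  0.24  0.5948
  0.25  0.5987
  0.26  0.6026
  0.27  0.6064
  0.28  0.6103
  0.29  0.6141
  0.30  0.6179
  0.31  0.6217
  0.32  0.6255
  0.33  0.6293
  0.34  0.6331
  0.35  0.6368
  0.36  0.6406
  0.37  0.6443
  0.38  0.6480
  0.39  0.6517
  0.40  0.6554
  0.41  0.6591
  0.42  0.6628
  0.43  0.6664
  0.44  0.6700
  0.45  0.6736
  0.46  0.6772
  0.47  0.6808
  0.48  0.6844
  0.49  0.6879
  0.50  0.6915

2.34

T = 0.6667;  σ√T = 0.3184
ln(S/K) + (r + σ²/2)T = ln(12/14) + (0.077 + 0.39²/2)·0.6667 = -0.1542 + 0.1020 = -0.0521
d₁ = -0.0521 / 0.3184 = -0.1637 → -0.16
d₂ = d₁ − σ√T = -0.1637 − 0.3184 = -0.4821 → -0.48
exp(−rT) = exp(−0.077·0.6667) = 0.9500
P = 14·0.9500·N(0.48) − 12·N(0.16) = 14·0.9500·0.6844 − 12·0.5636 = 9.1025 − 6.7632 = 2.3393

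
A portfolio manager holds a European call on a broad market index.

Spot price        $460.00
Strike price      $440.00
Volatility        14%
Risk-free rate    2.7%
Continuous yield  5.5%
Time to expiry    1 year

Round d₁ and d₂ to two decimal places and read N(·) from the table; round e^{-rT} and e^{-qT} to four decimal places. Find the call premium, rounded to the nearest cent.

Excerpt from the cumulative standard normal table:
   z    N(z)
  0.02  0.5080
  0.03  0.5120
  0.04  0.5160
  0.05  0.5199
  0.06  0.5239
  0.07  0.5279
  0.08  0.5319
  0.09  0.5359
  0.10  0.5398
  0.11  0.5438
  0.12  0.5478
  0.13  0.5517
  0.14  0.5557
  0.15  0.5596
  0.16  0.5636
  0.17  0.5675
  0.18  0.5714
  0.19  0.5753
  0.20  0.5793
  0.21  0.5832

$27.81

T = 1;  σ√T = 0.1400
ln(S/K) + (r − q + σ²/2)T = ln(460/440) + (0.027 − 0.055 + 0.14²/2)·1 = 0.0445 − 0.0182 = 0.0263
d₁ = 0.0263 / 0.1400 = 0.1875 → 0.19
d₂ = d₁ − σ√T = 0.1875 − 0.1400 = 0.0475 → 0.05
e^(−qT) = e^(−0.055·1) = 0.9465;  e^(−rT) = e^(−0.027·1) = 0.9734
C = 460·0.9465·N(0.19) − 440·0.9734·N(0.05) = 460·0.9465·0.5753 − 440·0.9734·0.5199 = 250.4799 − 222.6711 = 27.8088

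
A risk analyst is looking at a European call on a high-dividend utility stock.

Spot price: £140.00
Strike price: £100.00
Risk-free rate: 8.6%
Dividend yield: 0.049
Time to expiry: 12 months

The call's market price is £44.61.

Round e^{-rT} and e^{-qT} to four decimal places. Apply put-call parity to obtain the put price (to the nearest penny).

exp(−qT) = exp(−0.049·1) = 0.9522;  exp(−rT) = exp(−0.086·1) = 0.9176
Put-call parity: C − P = S·e^(−qT) − K·e^(−rT) = 140·0.9522 − 100·0.9176 = 133.3080 − 91.7600 = 41.5480
P = C − (C − P) = 44.61 − (41.5480) = 3.0620

£3.06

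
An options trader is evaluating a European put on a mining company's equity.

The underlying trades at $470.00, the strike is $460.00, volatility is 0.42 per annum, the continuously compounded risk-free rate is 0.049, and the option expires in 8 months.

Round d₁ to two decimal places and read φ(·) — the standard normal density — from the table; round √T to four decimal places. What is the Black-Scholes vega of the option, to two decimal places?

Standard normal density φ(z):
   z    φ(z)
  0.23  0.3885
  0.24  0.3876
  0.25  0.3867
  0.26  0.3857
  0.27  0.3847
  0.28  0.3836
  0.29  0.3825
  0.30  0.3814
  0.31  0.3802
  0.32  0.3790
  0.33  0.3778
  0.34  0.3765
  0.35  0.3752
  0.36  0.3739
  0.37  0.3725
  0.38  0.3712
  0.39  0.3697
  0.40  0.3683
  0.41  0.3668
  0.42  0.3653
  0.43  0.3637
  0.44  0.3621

144.98

T = 0.6667;  σ√T = 0.3429
d₁ = [ln(470/460) + (0.049 + ½·0.42²)·0.6667] / (σ√T) = (0.0215 + 0.0915) / 0.3429 = 0.3294 ⇒ 0.33
√T = √0.6667 = 0.8165
φ(d₁) = φ(0.33) = 0.3778
vega = S·φ(d₁)·√T = 470·0.3778·0.8165 = 144.9826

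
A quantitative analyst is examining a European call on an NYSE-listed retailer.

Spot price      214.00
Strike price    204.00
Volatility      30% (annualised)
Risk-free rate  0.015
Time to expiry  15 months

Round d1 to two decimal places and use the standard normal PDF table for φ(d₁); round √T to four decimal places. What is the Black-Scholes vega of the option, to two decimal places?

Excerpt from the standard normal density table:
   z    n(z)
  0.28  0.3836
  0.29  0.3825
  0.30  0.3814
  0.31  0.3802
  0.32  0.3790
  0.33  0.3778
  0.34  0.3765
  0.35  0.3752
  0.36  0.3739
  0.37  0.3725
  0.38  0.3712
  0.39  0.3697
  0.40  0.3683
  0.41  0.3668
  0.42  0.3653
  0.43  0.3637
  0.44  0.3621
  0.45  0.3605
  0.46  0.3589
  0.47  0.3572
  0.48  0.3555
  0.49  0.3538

σ√T = 0.3 × 1.1180 = 0.3354
d₁ = [ln(214/204) + (0.015 + 0.3²/2)·1.25] / 0.3354 = [0.0479 + 0.0750] / 0.3354 = 0.3663 which rounds to 0.37
√T = √1.25 = 1.1180
φ(d₁) = φ(0.37) = 0.3725
vega = S·φ(d₁)·√T = 214·0.3725·1.1180 = 89.1214

89.12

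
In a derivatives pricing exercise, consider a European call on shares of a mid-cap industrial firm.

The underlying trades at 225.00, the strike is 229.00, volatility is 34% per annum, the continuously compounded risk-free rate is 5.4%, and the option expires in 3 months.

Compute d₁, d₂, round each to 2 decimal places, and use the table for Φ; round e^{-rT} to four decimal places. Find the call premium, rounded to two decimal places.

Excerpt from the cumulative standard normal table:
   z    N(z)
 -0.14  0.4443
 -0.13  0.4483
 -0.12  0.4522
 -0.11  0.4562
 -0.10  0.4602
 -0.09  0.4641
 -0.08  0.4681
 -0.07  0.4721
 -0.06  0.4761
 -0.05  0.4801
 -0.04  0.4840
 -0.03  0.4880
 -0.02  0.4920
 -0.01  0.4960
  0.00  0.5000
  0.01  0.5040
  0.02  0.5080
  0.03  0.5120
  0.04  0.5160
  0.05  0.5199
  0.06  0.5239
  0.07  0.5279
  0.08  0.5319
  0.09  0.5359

14.81

σ√T = 0.34 × 0.5000 = 0.1700
d₁ = [ln(225/229) + (0.054 + 0.34²/2)·0.25] / 0.1700 = [-0.0176 + 0.0280] / 0.1700 = 0.0608 which rounds to 0.06
d₂ = d₁ − σ√T = 0.0608 − 0.1700 = -0.1092 which rounds to -0.11
e^(−rT) = e^(−0.054·0.25) = 0.9866
N(d₁) = N(0.06) = 0.5239;  N(d₂) = N(-0.11) = 0.4562
C = 225·0.5239 − 229·0.9866·0.4562 = 117.8775 − 103.0699 = 14.8076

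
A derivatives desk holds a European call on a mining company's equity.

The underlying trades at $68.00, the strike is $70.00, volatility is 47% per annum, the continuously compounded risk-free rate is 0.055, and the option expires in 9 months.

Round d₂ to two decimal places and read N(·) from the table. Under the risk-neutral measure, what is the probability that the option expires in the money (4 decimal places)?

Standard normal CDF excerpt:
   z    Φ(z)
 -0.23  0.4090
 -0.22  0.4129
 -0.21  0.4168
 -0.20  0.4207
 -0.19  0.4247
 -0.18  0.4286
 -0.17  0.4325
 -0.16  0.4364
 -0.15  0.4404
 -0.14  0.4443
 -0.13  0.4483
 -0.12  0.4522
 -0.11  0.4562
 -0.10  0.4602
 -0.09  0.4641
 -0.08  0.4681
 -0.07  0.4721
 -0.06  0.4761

0.4325

σ√T = 0.47 × 0.8660 = 0.4070
d₁ = [ln(68/70) + (0.055 + 0.47²/2)·0.75] / 0.4070 = [-0.0290 + 0.1241] / 0.4070 = 0.2336 which rounds to 0.23
d₂ = d₁ − σ√T = 0.2336 − 0.4070 = -0.1734 which rounds to -0.17
Risk-neutral Pr[S_T > K] = N(d₂) = N(-0.17) = 0.4325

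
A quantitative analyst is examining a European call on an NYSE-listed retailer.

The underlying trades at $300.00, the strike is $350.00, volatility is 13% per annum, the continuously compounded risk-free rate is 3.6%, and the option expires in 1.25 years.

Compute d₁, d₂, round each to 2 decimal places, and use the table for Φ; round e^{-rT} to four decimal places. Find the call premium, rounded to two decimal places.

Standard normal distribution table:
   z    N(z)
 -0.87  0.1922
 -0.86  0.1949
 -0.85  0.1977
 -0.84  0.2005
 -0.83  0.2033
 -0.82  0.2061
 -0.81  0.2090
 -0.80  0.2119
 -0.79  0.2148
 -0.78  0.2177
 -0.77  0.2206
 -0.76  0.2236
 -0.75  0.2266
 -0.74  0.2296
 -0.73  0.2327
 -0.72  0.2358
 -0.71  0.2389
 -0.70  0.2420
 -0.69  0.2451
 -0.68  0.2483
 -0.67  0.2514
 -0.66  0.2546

$5.53

T = 1.25;  σ√T = 0.1453
d₁ = [ln(300/350) + (0.036 + ½·0.13²)·1.25] / (σ√T) = (-0.1542 + 0.0556) / 0.1453 = -0.6783 which rounds to -0.68
d₂ = -0.6783 − 0.1453 = -0.8237 which rounds to -0.82
exp(−rT) = exp(−0.036·1.25) = 0.9560
N(d₁) = N(-0.68) = 0.2483;  N(d₂) = N(-0.82) = 0.2061
C = 300·0.2483 − 350·0.9560·0.2061 = 74.4900 − 68.9611 = 5.5289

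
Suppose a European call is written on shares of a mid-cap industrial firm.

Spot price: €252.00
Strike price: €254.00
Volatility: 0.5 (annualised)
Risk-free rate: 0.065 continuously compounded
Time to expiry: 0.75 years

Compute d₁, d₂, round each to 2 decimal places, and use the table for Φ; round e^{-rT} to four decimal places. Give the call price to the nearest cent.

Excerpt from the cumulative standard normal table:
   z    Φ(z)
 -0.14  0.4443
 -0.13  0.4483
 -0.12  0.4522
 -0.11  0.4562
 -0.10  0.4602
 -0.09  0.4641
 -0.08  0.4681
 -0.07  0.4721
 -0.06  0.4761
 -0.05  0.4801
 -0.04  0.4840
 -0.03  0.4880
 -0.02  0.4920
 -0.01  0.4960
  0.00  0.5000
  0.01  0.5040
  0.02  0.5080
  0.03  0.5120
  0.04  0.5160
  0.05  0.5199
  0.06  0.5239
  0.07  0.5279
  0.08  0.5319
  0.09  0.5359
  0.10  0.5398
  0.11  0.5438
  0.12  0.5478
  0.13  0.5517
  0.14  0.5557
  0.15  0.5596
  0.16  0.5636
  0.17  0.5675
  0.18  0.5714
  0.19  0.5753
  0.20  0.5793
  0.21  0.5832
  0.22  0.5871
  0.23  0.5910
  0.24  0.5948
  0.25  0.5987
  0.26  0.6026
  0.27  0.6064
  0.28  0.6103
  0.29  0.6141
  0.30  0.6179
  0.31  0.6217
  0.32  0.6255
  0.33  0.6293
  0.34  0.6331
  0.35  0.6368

€47.28

T = 0.75;  σ√T = 0.4330
d₁ = [ln(252/254) + (0.065 + 0.5²/2)·0.75] / 0.4330 = [-0.0079 + 0.1425] / 0.4330 = 0.3108 ⇒ 0.31
d₂ = d₁ − σ√T = 0.3108 − 0.4330 = -0.1222 ⇒ -0.12
e^(−rT) = e^(−0.065·0.75) = 0.9524
C = 252·N(0.31) − 254·0.9524·N(-0.12) = 252·0.6217 − 254·0.9524·0.4522 = 156.6684 − 109.3915 = 47.2769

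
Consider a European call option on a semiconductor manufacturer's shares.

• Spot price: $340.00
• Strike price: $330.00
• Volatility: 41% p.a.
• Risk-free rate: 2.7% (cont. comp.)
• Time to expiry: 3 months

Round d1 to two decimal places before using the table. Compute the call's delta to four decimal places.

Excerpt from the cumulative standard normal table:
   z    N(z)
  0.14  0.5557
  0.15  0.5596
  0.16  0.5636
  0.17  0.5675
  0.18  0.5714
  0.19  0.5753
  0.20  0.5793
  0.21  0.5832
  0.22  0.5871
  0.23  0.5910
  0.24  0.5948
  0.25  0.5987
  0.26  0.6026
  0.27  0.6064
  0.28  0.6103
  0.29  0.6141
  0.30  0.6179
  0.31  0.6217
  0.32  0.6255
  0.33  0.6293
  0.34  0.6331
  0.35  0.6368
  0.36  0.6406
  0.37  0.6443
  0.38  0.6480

0.6103

T = 0.25;  σ√T = 0.2050
d₁ = [ln(340/330) + (0.027 + 0.41²/2)·0.25] / 0.2050 = [0.0299 + 0.0278] / 0.2050 = 0.2811 ≈ 0.28
N(d₁) = N(0.28) = 0.6103
Δ_call = N(d₁) = 0.6103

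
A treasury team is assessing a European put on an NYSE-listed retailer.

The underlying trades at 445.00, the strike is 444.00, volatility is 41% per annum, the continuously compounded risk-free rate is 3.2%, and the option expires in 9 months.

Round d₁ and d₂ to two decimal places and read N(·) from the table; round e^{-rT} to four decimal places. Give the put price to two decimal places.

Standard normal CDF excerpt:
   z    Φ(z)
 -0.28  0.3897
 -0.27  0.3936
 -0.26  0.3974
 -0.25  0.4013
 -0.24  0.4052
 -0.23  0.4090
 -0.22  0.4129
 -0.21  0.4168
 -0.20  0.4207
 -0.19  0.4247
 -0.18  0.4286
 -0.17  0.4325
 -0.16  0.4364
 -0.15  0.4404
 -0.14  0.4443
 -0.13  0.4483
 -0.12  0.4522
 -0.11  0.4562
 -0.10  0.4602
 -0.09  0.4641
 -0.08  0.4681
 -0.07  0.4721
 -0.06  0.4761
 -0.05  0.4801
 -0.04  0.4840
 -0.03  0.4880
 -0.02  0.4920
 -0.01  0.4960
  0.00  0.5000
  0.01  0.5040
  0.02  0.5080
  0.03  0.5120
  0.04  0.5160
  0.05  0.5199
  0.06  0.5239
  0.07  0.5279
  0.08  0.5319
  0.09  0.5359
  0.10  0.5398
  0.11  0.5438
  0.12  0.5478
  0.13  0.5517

σ√T = 0.41·√0.75 = 0.3551
ln(S/K) + (r + σ²/2)T = ln(445/444) + (0.032 + 0.41²/2)·0.75 = 0.0022 + 0.0870 = 0.0893
d₁ = 0.0893 / 0.3551 = 0.2515 ⇒ 0.25
d₂ = d₁ − σ√T = 0.2515 − 0.3551 = -0.1036 ⇒ -0.10
exp(−rT) = exp(−0.032·0.75) = 0.9763
P = 444·0.9763·N(0.10) − 445·N(-0.25) = 444·0.9763·0.5398 − 445·0.4013 = 233.9910 − 178.5785 = 55.4125

55.41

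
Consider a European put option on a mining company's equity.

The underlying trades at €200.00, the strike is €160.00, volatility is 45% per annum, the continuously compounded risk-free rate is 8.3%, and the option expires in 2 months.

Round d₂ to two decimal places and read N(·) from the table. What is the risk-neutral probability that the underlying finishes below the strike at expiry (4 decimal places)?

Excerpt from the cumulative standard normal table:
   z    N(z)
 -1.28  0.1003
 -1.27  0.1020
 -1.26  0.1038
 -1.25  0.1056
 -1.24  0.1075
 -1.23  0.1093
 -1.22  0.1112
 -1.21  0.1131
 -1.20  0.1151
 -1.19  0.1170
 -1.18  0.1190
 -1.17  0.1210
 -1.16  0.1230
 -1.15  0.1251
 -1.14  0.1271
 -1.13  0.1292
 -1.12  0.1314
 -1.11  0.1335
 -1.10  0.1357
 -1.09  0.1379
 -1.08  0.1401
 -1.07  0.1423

T = 0.1667;  σ√T = 0.1837
d₁ = [ln(200/160) + (0.083 + 0.45²/2)·0.1667] / 0.1837 = [0.2231 + 0.0307] / 0.1837 = 1.3818 ⇒ 1.38
d₂ = d₁ − σ√T = 1.3818 − 0.1837 = 1.1981 ⇒ 1.20
Pr(exercise) under Q = N(−d₂) = N(-1.20) = 0.1151

0.1151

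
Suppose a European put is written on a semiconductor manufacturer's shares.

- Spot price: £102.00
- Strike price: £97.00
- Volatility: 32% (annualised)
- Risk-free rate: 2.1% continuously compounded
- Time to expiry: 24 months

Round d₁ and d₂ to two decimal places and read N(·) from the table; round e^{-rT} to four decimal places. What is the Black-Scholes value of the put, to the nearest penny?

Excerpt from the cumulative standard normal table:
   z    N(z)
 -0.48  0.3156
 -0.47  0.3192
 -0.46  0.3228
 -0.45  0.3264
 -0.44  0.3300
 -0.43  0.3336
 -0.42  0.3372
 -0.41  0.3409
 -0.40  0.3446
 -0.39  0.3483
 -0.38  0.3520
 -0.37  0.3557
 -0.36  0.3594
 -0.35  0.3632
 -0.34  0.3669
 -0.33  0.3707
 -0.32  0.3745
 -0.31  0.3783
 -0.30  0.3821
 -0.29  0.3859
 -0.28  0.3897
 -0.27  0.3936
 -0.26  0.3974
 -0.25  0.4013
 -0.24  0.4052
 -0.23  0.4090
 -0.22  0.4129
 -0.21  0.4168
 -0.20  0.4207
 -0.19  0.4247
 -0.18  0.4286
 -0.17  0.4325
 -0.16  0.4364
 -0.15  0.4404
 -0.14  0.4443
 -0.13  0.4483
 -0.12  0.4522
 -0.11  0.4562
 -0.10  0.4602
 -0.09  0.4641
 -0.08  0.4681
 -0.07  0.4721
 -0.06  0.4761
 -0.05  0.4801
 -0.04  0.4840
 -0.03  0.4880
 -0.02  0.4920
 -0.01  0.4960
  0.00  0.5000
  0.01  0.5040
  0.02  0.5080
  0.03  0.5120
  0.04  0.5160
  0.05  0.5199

£13.22

σ√T = 0.32 × 1.4142 = 0.4525
ln(S/K) + (r + σ²/2)T = ln(102/97) + (0.021 + 0.32²/2)·2 = 0.0503 + 0.1444 = 0.1947
d₁ = 0.1947 / 0.4525 = 0.4301 → 0.43
d₂ = d₁ − σ√T = 0.4301 − 0.4525 = -0.0224 → -0.02
e^(−rT) = e^(−0.021·2) = 0.9589
P = 97·0.9589·N(0.02) − 102·N(-0.43) = 97·0.9589·0.5080 − 102·0.3336 = 47.2508 − 34.0272 = 13.2236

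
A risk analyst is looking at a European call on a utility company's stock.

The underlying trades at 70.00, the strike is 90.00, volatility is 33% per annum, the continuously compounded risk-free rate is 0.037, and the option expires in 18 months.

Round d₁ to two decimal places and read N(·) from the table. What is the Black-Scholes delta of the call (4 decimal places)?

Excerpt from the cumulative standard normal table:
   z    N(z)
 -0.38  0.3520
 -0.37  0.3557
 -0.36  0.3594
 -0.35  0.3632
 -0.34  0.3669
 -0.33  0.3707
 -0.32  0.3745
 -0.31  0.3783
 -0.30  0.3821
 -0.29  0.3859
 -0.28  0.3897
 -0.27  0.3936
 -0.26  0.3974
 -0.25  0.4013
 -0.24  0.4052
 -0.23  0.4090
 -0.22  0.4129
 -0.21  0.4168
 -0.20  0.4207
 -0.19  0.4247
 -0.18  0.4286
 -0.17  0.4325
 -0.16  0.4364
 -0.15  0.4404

σ√T = 0.33 × 1.2247 = 0.4042
d₁ = [ln(70/90) + (0.037 + 0.33²/2)·1.5] / 0.4042 = [-0.2513 + 0.1372] / 0.4042 = -0.2824 → -0.28
N(d₁) = N(-0.28) = 0.3897
Δ_call = N(d₁) = 0.3897

0.3897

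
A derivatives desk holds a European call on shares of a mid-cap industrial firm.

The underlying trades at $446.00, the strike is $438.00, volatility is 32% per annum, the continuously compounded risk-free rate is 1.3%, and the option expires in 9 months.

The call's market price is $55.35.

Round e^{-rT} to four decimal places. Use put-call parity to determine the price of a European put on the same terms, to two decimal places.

exp(−rT) = exp(−0.013·0.75) = 0.9903
Put-call parity: C − P = S − K·e^(−rT) = 446 − 438·0.9903 = 446 − 433.7514 = 12.2486
P = C − (C − P) = 55.35 − (12.2486) = 43.1014

$43.10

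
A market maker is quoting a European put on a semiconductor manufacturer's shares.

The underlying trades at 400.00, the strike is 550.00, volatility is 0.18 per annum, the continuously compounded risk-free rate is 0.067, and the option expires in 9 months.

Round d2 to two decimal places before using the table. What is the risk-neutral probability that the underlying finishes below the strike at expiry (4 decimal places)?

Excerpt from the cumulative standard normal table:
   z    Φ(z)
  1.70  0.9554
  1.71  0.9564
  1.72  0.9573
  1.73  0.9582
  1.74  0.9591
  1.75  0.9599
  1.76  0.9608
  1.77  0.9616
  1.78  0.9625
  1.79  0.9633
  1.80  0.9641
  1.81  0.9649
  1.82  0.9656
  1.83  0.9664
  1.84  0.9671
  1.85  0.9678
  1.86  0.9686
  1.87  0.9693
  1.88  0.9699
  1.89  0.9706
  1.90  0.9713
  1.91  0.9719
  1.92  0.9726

0.9641

σ√T = 0.18·√0.75 = 0.1559
d₁ = [ln(400/550) + (0.067 + 0.18²/2)·0.75] / 0.1559 = [-0.3185 + 0.0624] / 0.1559 = -1.6426 ⇒ -1.64
d₂ = d₁ − σ√T = -1.6426 − 0.1559 = -1.7985 ⇒ -1.80
Pr(exercise) under Q = N(−d₂) = N(1.80) = 0.9641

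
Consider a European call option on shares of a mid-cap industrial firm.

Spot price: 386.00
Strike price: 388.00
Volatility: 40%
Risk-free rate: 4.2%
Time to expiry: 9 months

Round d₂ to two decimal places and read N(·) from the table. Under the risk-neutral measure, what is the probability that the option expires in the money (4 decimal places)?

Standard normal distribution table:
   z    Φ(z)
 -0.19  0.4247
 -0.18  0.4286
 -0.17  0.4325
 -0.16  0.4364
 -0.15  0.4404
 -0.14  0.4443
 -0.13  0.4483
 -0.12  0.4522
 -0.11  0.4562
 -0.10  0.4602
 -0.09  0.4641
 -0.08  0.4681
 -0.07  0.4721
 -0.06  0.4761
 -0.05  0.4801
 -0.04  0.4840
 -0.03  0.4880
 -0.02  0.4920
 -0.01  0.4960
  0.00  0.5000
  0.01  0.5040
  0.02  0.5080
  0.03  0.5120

σ√T = 0.4 × 0.8660 = 0.3464
d₁ = [ln(386/388) + (0.042 + ½·0.4²)·0.75] / (σ√T) = (-0.0052 + 0.0915) / 0.3464 = 0.2492 ≈ 0.25
d₂ = 0.2492 − 0.3464 = -0.0972 ≈ -0.10
Risk-neutral Pr[S_T > K] = N(d₂) = N(-0.10) = 0.4602

0.4602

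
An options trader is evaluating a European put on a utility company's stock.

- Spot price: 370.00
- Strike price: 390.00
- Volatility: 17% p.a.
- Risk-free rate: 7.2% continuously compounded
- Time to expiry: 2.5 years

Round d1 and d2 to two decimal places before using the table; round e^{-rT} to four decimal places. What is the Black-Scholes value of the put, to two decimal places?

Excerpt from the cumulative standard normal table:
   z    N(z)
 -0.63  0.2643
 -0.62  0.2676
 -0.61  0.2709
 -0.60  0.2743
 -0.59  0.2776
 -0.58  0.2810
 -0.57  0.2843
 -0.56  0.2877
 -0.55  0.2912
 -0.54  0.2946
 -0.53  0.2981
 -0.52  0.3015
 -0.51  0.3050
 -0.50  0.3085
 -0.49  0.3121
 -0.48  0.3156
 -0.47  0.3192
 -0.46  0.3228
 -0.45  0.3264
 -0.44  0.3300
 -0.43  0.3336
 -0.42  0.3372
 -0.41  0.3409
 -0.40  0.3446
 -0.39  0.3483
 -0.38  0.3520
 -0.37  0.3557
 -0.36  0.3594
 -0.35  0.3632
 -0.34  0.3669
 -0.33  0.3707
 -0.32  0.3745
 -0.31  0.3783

19.29

σ√T = 0.17 × 1.5811 = 0.2688
ln(S/K) + (r + σ²/2)T = ln(370/390) + (0.072 + 0.17²/2)·2.5 = -0.0526 + 0.2161 = 0.1635
d₁ = 0.1635 / 0.2688 = 0.6082 which rounds to 0.61
d₂ = d₁ − σ√T = 0.6082 − 0.2688 = 0.3394 which rounds to 0.34
e^(−rT) = e^(−0.072·2.5) = 0.8353
N(−d₂) = N(-0.34) = 0.3669;  N(−d₁) = N(-0.61) = 0.2709
P = 390·0.8353·0.3669 − 370·0.2709 = 119.5239 − 100.2330 = 19.2909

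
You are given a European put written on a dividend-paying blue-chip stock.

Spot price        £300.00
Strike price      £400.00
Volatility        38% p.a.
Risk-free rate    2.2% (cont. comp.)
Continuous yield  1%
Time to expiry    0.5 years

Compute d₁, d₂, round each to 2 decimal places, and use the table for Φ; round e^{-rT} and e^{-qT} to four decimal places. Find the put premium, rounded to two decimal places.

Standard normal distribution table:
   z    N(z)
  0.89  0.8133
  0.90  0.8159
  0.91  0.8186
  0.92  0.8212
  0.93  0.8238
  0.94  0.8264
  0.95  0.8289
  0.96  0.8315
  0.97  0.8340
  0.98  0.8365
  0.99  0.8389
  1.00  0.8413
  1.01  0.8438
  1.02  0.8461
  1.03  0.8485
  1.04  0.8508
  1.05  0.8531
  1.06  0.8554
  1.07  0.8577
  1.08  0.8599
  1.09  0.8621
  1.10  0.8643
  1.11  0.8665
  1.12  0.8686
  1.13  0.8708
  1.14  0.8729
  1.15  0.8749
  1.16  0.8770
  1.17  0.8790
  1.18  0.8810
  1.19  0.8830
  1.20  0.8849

£104.21

σ√T = 0.38 × 0.7071 = 0.2687
ln(S/K) + (r − q + σ²/2)T = ln(300/400) + (0.022 − 0.01 + 0.38²/2)·0.5 = -0.2877 + 0.0421 = -0.2456
d₁ = -0.2456 / 0.2687 = -0.9140 which rounds to -0.91
d₂ = d₁ − σ√T = -0.9140 − 0.2687 = -1.1827 which rounds to -1.18
exp(−qT) = exp(−0.01·0.5) = 0.9950;  exp(−rT) = exp(−0.022·0.5) = 0.9891
N(−d₂) = N(1.18) = 0.8810;  N(−d₁) = N(0.91) = 0.8186
P = 400·0.9891·0.8810 − 300·0.9950·0.8186 = 348.5588 − 244.3521 = 104.2067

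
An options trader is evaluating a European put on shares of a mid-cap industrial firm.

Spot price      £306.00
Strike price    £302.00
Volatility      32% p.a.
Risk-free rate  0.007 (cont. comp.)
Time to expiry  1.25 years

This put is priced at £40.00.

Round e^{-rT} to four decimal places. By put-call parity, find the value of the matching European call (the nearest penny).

e^(−rT) = e^(−0.007·1.25) = 0.9913
Put-call parity: C − P = S − K·e^(−rT) = 306 − 302·0.9913 = 306 − 299.3726 = 6.6274
C = P + (C − P) = 40.00 + (6.6274) = 46.6274

£46.63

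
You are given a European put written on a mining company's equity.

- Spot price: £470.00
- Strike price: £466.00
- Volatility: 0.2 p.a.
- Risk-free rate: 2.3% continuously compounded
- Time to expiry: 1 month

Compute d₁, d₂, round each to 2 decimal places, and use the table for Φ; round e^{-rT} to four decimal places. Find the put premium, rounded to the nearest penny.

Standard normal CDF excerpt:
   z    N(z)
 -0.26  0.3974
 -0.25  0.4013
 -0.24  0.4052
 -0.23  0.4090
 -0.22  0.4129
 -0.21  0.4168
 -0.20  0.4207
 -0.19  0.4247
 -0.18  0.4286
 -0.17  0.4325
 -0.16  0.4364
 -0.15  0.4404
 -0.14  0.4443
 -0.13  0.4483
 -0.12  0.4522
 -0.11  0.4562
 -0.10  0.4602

σ√T = 0.2·√0.08333 = 0.0577
d₁ = [ln(470/466) + (0.023 + 0.2²/2)·0.08333] / 0.0577 = [0.0085 + 0.0036] / 0.0577 = 0.2101 ⇒ 0.21
d₂ = d₁ − σ√T = 0.2101 − 0.0577 = 0.1524 ⇒ 0.15
e^(−rT) = e^(−0.023·0.08333) = 0.9981
N(−d₂) = N(-0.15) = 0.4404;  N(−d₁) = N(-0.21) = 0.4168
P = 466·0.9981·0.4404 − 470·0.4168 = 204.8365 − 195.8960 = 8.9405

£8.94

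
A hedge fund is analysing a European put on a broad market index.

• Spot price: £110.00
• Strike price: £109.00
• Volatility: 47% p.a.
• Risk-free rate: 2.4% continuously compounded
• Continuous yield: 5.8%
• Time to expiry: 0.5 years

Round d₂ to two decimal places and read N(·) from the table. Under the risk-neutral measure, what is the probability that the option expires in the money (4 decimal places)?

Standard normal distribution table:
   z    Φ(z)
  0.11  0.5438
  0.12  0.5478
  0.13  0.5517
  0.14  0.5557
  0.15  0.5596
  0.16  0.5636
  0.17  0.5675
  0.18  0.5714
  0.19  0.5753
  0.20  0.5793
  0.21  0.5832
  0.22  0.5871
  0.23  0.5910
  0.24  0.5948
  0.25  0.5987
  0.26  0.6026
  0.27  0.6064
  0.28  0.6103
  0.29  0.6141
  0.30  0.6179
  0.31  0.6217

σ√T = 0.47·√0.5 = 0.3323
d₁ = [ln(110/109) + (0.024 − 0.058 + 0.47²/2)·0.5] / 0.3323 = [0.0091 + 0.0382] / 0.3323 = 0.1425 which rounds to 0.14
d₂ = d₁ − σ√T = 0.1425 − 0.3323 = -0.1898 which rounds to -0.19
Pr(exercise) under Q = N(−d₂) = N(0.19) = 0.5753

0.5753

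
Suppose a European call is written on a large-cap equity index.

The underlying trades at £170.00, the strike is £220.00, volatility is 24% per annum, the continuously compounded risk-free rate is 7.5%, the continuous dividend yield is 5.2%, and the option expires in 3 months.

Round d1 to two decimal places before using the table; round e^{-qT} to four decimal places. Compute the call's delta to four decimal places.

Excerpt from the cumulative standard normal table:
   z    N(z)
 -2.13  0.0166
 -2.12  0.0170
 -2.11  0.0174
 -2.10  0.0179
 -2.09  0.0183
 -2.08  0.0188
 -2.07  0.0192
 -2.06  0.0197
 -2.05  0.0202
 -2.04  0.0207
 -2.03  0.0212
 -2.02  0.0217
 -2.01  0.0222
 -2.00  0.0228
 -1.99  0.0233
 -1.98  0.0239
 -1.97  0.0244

σ√T = 0.24 × 0.5000 = 0.1200
d₁ = [ln(170/220) + (0.075 − 0.052 + ½·0.24²)·0.25] / (σ√T) = (-0.2578 + 0.0129) / 0.1200 = -2.0407 ⇒ -2.04
N(d₁) = N(-2.04) = 0.0207
Δ_call = e^(−qT)·N(d₁) = 0.9871·0.0207 = 0.0204

0.0204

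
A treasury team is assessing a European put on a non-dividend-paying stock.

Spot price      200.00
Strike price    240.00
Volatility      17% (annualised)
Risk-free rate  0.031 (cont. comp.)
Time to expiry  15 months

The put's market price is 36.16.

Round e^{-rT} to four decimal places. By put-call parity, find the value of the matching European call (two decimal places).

5.28

e^(−rT) = e^(−0.031·1.25) = 0.9620
Put-call parity: C − P = S − K·e^(−rT) = 200 − 240·0.9620 = 200 − 230.8800 = -30.8800
C = P + (C − P) = 36.16 + (-30.8800) = 5.2800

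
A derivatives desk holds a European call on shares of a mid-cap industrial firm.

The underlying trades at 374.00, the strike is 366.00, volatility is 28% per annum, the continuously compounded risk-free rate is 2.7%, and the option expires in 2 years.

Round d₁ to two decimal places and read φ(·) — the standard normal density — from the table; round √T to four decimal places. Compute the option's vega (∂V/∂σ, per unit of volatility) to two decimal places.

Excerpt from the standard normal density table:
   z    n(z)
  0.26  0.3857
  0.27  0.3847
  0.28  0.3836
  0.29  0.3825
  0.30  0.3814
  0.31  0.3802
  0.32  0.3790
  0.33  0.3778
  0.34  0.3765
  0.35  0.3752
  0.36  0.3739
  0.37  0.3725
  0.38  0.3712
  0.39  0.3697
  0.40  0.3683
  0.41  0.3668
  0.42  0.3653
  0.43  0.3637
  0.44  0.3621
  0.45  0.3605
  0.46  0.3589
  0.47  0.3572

195.54

σ√T = 0.28·√2 = 0.3960
d₁ = [ln(374/366) + (0.027 + ½·0.28²)·2] / (σ√T) = (0.0216 + 0.1324) / 0.3960 = 0.3890 → 0.39
√T = √2 = 1.4142
φ(d₁) = φ(0.39) = 0.3697
vega = S·φ(d₁)·√T = 374·0.3697·1.4142 = 195.5383
(Vega is the same for a European call and put with the same parameters.)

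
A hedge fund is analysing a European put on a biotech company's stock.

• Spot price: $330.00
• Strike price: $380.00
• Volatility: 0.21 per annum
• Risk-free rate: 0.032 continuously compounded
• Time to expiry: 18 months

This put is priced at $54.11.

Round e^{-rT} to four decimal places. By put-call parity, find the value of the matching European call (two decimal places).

$21.93

e^(−rT) = e^(−0.032·1.5) = 0.9531
Put-call parity: C − P = S − K·e^(−rT) = 330 − 380·0.9531 = 330 − 362.1780 = -32.1780
C = P + (C − P) = 54.11 + (-32.1780) = 21.9320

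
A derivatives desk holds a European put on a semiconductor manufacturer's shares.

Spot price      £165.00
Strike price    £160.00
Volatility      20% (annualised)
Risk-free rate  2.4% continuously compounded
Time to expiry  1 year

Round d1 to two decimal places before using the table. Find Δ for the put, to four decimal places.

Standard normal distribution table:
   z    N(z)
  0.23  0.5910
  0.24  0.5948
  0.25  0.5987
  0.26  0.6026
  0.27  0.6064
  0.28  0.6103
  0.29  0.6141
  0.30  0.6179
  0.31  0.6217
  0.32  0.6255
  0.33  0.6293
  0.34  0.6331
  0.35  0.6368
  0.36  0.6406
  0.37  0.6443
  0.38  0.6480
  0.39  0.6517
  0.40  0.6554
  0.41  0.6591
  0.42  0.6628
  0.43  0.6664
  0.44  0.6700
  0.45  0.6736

σ√T = 0.2·√1 = 0.2000
ln(S/K) + (r + σ²/2)T = ln(165/160) + (0.024 + 0.2²/2)·1 = 0.0308 + 0.0440 = 0.0748
d₁ = 0.0748 / 0.2000 = 0.3739 which rounds to 0.37
N(d₁) = N(0.37) = 0.6443
Δ_put = N(d₁) − 1 = 0.6443 − 1 = -0.3557

-0.3557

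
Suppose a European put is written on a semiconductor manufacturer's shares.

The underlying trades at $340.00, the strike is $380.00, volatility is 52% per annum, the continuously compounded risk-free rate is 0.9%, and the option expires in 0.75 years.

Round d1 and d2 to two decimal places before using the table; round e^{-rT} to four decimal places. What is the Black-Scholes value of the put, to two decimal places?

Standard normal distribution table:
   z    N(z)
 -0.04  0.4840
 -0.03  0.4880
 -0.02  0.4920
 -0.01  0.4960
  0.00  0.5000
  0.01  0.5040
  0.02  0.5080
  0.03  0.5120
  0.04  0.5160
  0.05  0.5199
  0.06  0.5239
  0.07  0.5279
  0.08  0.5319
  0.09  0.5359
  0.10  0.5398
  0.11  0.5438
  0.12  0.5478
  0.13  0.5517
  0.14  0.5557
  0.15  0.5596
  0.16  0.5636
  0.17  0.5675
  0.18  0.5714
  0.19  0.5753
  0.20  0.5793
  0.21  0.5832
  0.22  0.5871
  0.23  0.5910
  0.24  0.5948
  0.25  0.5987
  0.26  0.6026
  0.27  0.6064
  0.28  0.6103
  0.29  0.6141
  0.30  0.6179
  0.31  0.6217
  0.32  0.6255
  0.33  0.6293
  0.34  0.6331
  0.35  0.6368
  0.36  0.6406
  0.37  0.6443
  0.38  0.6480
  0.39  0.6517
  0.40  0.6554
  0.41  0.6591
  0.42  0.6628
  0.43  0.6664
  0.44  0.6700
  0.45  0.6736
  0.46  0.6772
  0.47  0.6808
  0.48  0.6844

$84.25

T = 0.75;  σ√T = 0.4503
d₁ = [ln(340/380) + (0.009 + ½·0.52²)·0.75] / (σ√T) = (-0.1112 + 0.1082) / 0.4503 = -0.0068 which rounds to -0.01
d₂ = -0.0068 − 0.4503 = -0.4572 which rounds to -0.46
e^(−rT) = e^(−0.009·0.75) = 0.9933
N(−d₂) = N(0.46) = 0.6772;  N(−d₁) = N(0.01) = 0.5040
P = 380·0.9933·0.6772 − 340·0.5040 = 255.6118 − 171.3600 = 84.2518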